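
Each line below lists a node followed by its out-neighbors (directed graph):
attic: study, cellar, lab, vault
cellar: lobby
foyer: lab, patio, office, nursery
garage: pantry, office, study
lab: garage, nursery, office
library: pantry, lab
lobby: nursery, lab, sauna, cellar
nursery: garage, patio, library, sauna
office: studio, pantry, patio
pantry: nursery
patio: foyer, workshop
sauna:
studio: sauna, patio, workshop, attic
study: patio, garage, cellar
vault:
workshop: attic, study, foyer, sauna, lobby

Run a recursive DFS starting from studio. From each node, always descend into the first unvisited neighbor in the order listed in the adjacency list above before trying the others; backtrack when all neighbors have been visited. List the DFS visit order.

studio, sauna, patio, foyer, lab, garage, pantry, nursery, library, office, study, cellar, lobby, workshop, attic, vault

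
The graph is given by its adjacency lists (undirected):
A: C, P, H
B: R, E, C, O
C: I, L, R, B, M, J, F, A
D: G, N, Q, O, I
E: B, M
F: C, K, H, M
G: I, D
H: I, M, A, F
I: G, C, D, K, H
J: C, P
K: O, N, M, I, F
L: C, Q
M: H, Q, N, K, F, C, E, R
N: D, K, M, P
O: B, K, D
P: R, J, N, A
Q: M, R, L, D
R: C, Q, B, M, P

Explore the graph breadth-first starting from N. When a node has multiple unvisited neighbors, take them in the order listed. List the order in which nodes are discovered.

Visit N; enqueue D, K, M, P → queue [D, K, M, P]
Visit D; enqueue G, Q, O, I → queue [K, M, P, G, Q, O, I]
Visit K; enqueue F → queue [M, P, G, Q, O, I, F]
Visit M; enqueue H, C, E, R → queue [P, G, Q, O, I, F, H, C, E, R]
Visit P; enqueue J, A → queue [G, Q, O, I, F, H, C, E, R, J, A]
Visit G → queue [Q, O, I, F, H, C, E, R, J, A]
Visit Q; enqueue L → queue [O, I, F, H, C, E, R, J, A, L]
Visit O; enqueue B → queue [I, F, H, C, E, R, J, A, L, B]
Visit I → queue [F, H, C, E, R, J, A, L, B]
Visit F → queue [H, C, E, R, J, A, L, B]
Visit H → queue [C, E, R, J, A, L, B]
Visit C → queue [E, R, J, A, L, B]
Visit E → queue [R, J, A, L, B]
Visit R → queue [J, A, L, B]
Visit J → queue [A, L, B]
Visit A → queue [L, B]
Visit L → queue [B]
Visit B → queue []

N, D, K, M, P, G, Q, O, I, F, H, C, E, R, J, A, L, B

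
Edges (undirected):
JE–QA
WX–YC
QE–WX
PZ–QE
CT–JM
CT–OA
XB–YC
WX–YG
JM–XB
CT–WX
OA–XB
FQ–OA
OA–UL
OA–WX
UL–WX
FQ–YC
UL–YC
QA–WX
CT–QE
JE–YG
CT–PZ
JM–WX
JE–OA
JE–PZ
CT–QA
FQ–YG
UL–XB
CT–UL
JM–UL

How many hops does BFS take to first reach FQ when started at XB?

2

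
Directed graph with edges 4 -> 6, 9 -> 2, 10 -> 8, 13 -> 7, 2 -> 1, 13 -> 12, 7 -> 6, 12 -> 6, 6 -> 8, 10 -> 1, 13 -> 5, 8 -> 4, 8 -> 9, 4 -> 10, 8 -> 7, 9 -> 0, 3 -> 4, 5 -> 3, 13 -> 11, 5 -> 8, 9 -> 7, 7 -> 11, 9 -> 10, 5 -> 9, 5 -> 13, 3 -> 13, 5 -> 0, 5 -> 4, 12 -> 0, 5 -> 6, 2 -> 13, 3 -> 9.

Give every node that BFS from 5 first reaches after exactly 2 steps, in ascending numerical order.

2, 7, 10, 11, 12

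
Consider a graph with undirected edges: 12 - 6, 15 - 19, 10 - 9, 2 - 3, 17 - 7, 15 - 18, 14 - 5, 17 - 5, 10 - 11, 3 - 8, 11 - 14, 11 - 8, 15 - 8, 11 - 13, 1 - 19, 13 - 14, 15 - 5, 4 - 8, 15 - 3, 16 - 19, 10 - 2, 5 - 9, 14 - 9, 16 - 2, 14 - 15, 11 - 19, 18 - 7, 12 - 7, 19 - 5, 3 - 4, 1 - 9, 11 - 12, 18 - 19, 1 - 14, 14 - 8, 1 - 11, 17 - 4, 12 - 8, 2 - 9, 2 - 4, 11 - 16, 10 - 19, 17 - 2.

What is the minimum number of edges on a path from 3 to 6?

Level 0: 3
Level 1: 2, 4, 8, 15
Level 2: 5, 9, 10, 11, 12, 14, 16, 17, 18, 19
Level 3: 1, 6, 7, 13
6 first appears at level 3.

3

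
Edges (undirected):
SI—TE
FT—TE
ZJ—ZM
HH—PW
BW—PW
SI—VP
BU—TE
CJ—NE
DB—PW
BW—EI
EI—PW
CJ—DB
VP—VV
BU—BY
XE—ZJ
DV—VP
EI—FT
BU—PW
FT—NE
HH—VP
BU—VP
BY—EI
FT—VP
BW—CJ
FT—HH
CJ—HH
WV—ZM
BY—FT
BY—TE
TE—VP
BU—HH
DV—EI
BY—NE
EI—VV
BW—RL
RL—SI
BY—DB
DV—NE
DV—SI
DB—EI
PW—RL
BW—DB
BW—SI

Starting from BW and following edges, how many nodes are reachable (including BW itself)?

16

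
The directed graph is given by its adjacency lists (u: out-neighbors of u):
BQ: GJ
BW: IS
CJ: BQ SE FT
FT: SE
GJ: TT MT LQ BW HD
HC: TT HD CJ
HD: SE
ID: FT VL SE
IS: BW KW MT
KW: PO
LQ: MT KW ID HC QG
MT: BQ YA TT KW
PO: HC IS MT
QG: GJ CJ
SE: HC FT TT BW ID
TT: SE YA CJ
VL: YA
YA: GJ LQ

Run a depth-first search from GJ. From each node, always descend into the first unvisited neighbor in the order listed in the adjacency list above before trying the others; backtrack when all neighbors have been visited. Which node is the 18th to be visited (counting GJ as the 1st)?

Visit GJ
GJ → TT
TT → SE
SE → HC
HC → HD
HC → CJ
CJ → BQ
CJ → FT
SE → BW
BW → IS
IS → KW
KW → PO
PO → MT
MT → YA
YA → LQ
LQ → ID
ID → VL
LQ → QG

Visit order: GJ, TT, SE, HC, HD, CJ, BQ, FT, BW, IS, KW, PO, MT, YA, LQ, ID, VL, QG

QG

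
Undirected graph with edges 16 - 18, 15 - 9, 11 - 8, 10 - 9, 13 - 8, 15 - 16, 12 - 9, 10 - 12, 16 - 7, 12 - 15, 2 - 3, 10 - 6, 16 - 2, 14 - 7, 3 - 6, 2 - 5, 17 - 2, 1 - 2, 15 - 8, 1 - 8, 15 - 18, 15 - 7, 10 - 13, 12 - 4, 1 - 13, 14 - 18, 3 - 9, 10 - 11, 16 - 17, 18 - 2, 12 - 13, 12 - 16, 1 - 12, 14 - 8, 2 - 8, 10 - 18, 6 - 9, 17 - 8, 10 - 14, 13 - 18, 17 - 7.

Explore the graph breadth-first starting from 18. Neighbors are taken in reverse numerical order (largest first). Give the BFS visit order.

Visit 18; enqueue 16, 15, 14, 13, 10, 2 → queue [16, 15, 14, 13, 10, 2]
Visit 16; enqueue 17, 12, 7 → queue [15, 14, 13, 10, 2, 17, 12, 7]
Visit 15; enqueue 9, 8 → queue [14, 13, 10, 2, 17, 12, 7, 9, 8]
Visit 14 → queue [13, 10, 2, 17, 12, 7, 9, 8]
Visit 13; enqueue 1 → queue [10, 2, 17, 12, 7, 9, 8, 1]
Visit 10; enqueue 11, 6 → queue [2, 17, 12, 7, 9, 8, 1, 11, 6]
Visit 2; enqueue 5, 3 → queue [17, 12, 7, 9, 8, 1, 11, 6, 5, 3]
Visit 17 → queue [12, 7, 9, 8, 1, 11, 6, 5, 3]
Visit 12; enqueue 4 → queue [7, 9, 8, 1, 11, 6, 5, 3, 4]
Visit 7 → queue [9, 8, 1, 11, 6, 5, 3, 4]
Visit 9 → queue [8, 1, 11, 6, 5, 3, 4]
Visit 8 → queue [1, 11, 6, 5, 3, 4]
Visit 1 → queue [11, 6, 5, 3, 4]
Visit 11 → queue [6, 5, 3, 4]
Visit 6 → queue [5, 3, 4]
Visit 5 → queue [3, 4]
Visit 3 → queue [4]
Visit 4 → queue []

18 16 15 14 13 10 2 17 12 7 9 8 1 11 6 5 3 4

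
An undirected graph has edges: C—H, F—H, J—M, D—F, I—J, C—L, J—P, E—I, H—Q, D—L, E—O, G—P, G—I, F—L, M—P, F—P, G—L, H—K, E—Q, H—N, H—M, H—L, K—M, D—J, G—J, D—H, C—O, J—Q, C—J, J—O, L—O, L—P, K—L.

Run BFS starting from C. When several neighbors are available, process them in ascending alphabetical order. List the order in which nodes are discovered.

C -> H -> J -> L -> O -> D -> F -> K -> M -> N -> Q -> G -> I -> P -> E

Visit C; enqueue H, J, L, O → queue [H, J, L, O]
Visit H; enqueue D, F, K, M, N, Q → queue [J, L, O, D, F, K, M, N, Q]
Visit J; enqueue G, I, P → queue [L, O, D, F, K, M, N, Q, G, I, P]
Visit L → queue [O, D, F, K, M, N, Q, G, I, P]
Visit O; enqueue E → queue [D, F, K, M, N, Q, G, I, P, E]
Visit D → queue [F, K, M, N, Q, G, I, P, E]
Visit F → queue [K, M, N, Q, G, I, P, E]
Visit K → queue [M, N, Q, G, I, P, E]
Visit M → queue [N, Q, G, I, P, E]
Visit N → queue [Q, G, I, P, E]
Visit Q → queue [G, I, P, E]
Visit G → queue [I, P, E]
Visit I → queue [P, E]
Visit P → queue [E]
Visit E → queue []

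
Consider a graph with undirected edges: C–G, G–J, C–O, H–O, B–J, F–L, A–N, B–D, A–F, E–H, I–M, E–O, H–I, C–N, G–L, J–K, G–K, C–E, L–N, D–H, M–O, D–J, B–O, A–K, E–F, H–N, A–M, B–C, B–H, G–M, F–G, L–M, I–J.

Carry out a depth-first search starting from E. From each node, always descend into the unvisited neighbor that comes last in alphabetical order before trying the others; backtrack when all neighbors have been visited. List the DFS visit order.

Visit E
E → O
O → M
M → L
L → N
N → H
H → I
I → J
J → K
K → G
G → F
F → A
G → C
C → B
B → D

E -> O -> M -> L -> N -> H -> I -> J -> K -> G -> F -> A -> C -> B -> D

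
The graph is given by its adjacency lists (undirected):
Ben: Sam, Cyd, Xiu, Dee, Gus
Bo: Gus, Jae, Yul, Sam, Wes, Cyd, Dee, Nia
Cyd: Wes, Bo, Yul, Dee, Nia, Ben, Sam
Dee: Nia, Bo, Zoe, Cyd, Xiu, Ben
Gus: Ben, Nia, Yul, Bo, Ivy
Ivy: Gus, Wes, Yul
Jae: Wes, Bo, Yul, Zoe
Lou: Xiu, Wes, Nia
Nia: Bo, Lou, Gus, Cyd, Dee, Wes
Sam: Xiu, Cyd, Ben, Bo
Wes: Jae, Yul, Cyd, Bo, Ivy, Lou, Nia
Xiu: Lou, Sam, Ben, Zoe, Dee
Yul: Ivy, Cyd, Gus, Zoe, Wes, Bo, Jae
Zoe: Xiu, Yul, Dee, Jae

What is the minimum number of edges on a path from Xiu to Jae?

2

Level 0: Xiu
Level 1: Ben, Dee, Lou, Sam, Zoe
Level 2: Bo, Cyd, Gus, Jae, Nia, Wes, Yul
Level 3: Ivy
Jae first appears at level 2.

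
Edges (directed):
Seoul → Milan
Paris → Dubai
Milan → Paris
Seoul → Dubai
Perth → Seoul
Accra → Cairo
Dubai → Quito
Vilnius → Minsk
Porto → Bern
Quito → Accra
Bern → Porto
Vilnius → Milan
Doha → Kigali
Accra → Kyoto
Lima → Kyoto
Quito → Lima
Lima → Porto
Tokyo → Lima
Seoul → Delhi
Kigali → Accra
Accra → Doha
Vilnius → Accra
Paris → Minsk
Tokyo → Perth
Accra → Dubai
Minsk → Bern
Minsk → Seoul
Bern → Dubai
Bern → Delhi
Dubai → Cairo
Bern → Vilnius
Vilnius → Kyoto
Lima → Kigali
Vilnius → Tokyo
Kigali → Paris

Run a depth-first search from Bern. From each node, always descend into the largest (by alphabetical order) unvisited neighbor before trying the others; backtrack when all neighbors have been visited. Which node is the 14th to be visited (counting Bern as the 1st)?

Visit Bern
Bern → Vilnius
Vilnius → Tokyo
Tokyo → Perth
Perth → Seoul
Seoul → Milan
Milan → Paris
Paris → Minsk
Paris → Dubai
Dubai → Quito
Quito → Lima
Lima → Porto
Lima → Kyoto
Lima → Kigali
Kigali → Accra
Accra → Doha
Accra → Cairo
Seoul → Delhi

Visit order: Bern, Vilnius, Tokyo, Perth, Seoul, Milan, Paris, Minsk, Dubai, Quito, Lima, Porto, Kyoto, Kigali, Accra, Doha, Cairo, Delhi

Kigali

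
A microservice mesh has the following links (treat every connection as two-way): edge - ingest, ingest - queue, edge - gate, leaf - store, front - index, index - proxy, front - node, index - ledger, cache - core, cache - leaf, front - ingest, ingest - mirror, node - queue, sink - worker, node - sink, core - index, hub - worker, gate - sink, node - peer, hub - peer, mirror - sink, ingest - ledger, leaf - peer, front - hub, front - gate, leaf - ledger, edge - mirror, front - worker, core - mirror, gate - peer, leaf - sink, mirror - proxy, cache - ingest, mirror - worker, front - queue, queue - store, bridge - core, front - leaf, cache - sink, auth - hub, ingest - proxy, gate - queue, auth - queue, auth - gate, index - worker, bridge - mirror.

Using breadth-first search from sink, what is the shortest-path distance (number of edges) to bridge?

Level 0: sink
Level 1: cache, gate, leaf, mirror, node, worker
Level 2: auth, bridge, core, edge, front, hub, index, ingest, ledger, peer, proxy, queue, store
bridge first appears at level 2.

2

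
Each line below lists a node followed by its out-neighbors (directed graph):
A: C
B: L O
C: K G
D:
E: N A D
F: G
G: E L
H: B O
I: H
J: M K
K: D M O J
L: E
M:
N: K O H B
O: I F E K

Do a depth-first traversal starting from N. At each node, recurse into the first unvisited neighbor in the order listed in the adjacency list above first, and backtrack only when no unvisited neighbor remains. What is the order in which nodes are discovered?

Visit N
N → K
K → D
K → M
K → O
O → I
I → H
H → B
B → L
L → E
E → A
A → C
C → G
O → F
K → J

N → K → D → M → O → I → H → B → L → E → A → C → G → F → J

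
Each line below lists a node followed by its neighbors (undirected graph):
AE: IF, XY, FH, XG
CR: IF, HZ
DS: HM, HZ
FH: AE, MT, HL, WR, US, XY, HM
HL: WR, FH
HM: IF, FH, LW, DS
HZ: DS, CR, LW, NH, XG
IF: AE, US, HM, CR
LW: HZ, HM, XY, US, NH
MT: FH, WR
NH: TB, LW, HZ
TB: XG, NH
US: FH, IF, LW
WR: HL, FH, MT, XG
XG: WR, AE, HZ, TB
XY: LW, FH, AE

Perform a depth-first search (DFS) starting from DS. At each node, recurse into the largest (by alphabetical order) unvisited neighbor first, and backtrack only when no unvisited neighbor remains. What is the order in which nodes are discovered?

Visit DS
DS → HZ
HZ → XG
XG → WR
WR → MT
MT → FH
FH → XY
XY → LW
LW → US
US → IF
IF → HM
IF → CR
IF → AE
LW → NH
NH → TB
FH → HL

DS HZ XG WR MT FH XY LW US IF HM CR AE NH TB HL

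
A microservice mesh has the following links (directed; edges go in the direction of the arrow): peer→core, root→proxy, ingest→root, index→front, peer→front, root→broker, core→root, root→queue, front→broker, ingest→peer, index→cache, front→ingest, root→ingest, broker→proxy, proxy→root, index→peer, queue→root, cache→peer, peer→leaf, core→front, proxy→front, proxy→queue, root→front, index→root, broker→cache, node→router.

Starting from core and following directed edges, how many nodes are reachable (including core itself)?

BFS from core visits: core, front, root, broker, ingest, proxy, queue, cache, peer, leaf
Reachable nodes: 10 of 13 total.

10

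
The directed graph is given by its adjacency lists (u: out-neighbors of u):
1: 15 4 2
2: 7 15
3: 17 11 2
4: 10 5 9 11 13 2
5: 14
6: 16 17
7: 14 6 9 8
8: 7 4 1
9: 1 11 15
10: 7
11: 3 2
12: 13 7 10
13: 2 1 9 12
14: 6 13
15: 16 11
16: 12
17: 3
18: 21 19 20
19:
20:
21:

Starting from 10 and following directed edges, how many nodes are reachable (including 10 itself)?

BFS from 10 visits: 10, 7, 14, 9, 8, 6, 13, 15, 11, 1, 4, 17, 16, 12, 2, 3, 5
Reachable nodes: 17 of 21 total.

17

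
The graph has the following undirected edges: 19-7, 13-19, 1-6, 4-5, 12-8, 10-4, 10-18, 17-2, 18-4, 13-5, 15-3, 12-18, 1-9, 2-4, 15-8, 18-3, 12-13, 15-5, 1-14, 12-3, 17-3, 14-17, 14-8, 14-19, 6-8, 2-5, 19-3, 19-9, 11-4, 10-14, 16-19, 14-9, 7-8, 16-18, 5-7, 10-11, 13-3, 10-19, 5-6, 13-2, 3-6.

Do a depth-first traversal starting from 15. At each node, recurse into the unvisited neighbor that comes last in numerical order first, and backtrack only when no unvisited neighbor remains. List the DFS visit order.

Visit 15
15 → 8
8 → 14
14 → 19
19 → 16
16 → 18
18 → 12
12 → 13
13 → 5
5 → 7
5 → 6
6 → 3
3 → 17
17 → 2
2 → 4
4 → 11
11 → 10
6 → 1
1 → 9

15, 8, 14, 19, 16, 18, 12, 13, 5, 7, 6, 3, 17, 2, 4, 11, 10, 1, 9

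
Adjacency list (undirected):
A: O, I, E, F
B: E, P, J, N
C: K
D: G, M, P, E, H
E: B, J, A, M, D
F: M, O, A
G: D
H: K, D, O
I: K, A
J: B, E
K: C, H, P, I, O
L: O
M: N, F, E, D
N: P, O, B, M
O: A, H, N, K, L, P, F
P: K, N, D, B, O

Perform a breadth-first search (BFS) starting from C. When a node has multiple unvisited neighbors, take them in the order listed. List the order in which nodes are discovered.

Visit C; enqueue K → queue [K]
Visit K; enqueue H, P, I, O → queue [H, P, I, O]
Visit H; enqueue D → queue [P, I, O, D]
Visit P; enqueue N, B → queue [I, O, D, N, B]
Visit I; enqueue A → queue [O, D, N, B, A]
Visit O; enqueue L, F → queue [D, N, B, A, L, F]
Visit D; enqueue G, M, E → queue [N, B, A, L, F, G, M, E]
Visit N → queue [B, A, L, F, G, M, E]
Visit B; enqueue J → queue [A, L, F, G, M, E, J]
Visit A → queue [L, F, G, M, E, J]
Visit L → queue [F, G, M, E, J]
Visit F → queue [G, M, E, J]
Visit G → queue [M, E, J]
Visit M → queue [E, J]
Visit E → queue [J]
Visit J → queue []

C, K, H, P, I, O, D, N, B, A, L, F, G, M, E, J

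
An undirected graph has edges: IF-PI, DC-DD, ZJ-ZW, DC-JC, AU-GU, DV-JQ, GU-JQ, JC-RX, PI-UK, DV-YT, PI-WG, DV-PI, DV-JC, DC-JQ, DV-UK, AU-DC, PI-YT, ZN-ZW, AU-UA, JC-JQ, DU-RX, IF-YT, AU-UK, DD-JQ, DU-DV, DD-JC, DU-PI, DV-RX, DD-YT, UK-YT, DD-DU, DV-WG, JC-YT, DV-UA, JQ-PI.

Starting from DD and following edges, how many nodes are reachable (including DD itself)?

BFS from DD visits: DD, DC, DU, JC, JQ, YT, AU, DV, PI, RX, GU, IF, UK, UA, WG
Reachable nodes: 15 of 18 total.

15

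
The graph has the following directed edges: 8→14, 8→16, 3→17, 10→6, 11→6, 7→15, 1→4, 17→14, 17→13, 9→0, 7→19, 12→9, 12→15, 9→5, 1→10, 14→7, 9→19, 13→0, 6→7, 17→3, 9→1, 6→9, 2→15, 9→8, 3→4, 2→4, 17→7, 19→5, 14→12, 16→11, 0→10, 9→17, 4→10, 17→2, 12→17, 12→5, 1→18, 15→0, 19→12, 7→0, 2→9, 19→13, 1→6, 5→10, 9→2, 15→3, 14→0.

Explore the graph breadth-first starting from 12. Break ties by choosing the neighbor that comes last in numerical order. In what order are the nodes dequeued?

12, 17, 15, 9, 5, 14, 13, 7, 3, 2, 0, 19, 8, 1, 10, 4, 16, 18, 6, 11

Visit 12; enqueue 17, 15, 9, 5 → queue [17, 15, 9, 5]
Visit 17; enqueue 14, 13, 7, 3, 2 → queue [15, 9, 5, 14, 13, 7, 3, 2]
Visit 15; enqueue 0 → queue [9, 5, 14, 13, 7, 3, 2, 0]
Visit 9; enqueue 19, 8, 1 → queue [5, 14, 13, 7, 3, 2, 0, 19, 8, 1]
Visit 5; enqueue 10 → queue [14, 13, 7, 3, 2, 0, 19, 8, 1, 10]
Visit 14 → queue [13, 7, 3, 2, 0, 19, 8, 1, 10]
Visit 13 → queue [7, 3, 2, 0, 19, 8, 1, 10]
Visit 7 → queue [3, 2, 0, 19, 8, 1, 10]
Visit 3; enqueue 4 → queue [2, 0, 19, 8, 1, 10, 4]
Visit 2 → queue [0, 19, 8, 1, 10, 4]
Visit 0 → queue [19, 8, 1, 10, 4]
Visit 19 → queue [8, 1, 10, 4]
Visit 8; enqueue 16 → queue [1, 10, 4, 16]
Visit 1; enqueue 18, 6 → queue [10, 4, 16, 18, 6]
Visit 10 → queue [4, 16, 18, 6]
Visit 4 → queue [16, 18, 6]
Visit 16; enqueue 11 → queue [18, 6, 11]
Visit 18 → queue [6, 11]
Visit 6 → queue [11]
Visit 11 → queue []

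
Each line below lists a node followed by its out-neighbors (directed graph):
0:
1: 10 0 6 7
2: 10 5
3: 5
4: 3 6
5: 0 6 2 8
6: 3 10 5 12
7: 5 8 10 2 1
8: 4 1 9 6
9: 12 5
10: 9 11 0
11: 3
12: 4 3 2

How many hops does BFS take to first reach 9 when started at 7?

Level 0: 7
Level 1: 1, 2, 5, 8, 10
Level 2: 0, 4, 6, 9, 11
Level 3: 3, 12
9 first appears at level 2.

2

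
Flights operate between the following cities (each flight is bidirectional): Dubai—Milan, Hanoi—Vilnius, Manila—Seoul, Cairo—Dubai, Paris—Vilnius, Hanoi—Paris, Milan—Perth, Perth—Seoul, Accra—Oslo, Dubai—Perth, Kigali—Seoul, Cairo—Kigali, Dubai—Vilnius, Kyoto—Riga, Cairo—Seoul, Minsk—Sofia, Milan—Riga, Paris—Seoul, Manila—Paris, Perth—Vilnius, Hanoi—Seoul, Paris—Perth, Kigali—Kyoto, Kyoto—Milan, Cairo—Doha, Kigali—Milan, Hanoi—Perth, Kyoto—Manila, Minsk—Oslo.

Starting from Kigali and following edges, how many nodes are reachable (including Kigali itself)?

13

BFS from Kigali visits: Kigali, Cairo, Kyoto, Milan, Seoul, Doha, Dubai, Manila, Riga, Perth, Hanoi, Paris, Vilnius
Reachable nodes: 13 of 17 total.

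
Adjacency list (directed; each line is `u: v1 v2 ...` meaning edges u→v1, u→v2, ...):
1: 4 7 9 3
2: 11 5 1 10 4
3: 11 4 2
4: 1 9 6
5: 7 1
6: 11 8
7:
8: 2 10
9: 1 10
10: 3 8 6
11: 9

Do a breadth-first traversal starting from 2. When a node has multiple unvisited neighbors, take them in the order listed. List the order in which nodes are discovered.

Visit 2; enqueue 11, 5, 1, 10, 4 → queue [11, 5, 1, 10, 4]
Visit 11; enqueue 9 → queue [5, 1, 10, 4, 9]
Visit 5; enqueue 7 → queue [1, 10, 4, 9, 7]
Visit 1; enqueue 3 → queue [10, 4, 9, 7, 3]
Visit 10; enqueue 8, 6 → queue [4, 9, 7, 3, 8, 6]
Visit 4 → queue [9, 7, 3, 8, 6]
Visit 9 → queue [7, 3, 8, 6]
Visit 7 → queue [3, 8, 6]
Visit 3 → queue [8, 6]
Visit 8 → queue [6]
Visit 6 → queue []

2, 11, 5, 1, 10, 4, 9, 7, 3, 8, 6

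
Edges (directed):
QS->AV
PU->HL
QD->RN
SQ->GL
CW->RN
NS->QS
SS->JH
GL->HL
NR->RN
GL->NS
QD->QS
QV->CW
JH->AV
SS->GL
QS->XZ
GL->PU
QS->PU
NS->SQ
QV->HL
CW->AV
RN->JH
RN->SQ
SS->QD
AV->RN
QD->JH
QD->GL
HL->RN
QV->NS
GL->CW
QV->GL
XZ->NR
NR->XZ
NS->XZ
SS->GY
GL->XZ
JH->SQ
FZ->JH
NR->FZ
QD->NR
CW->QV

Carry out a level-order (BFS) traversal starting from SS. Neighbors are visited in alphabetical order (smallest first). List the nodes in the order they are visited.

SS GL GY JH QD CW HL NS PU XZ AV SQ NR QS RN QV FZ

Visit SS; enqueue GL, GY, JH, QD → queue [GL, GY, JH, QD]
Visit GL; enqueue CW, HL, NS, PU, XZ → queue [GY, JH, QD, CW, HL, NS, PU, XZ]
Visit GY → queue [JH, QD, CW, HL, NS, PU, XZ]
Visit JH; enqueue AV, SQ → queue [QD, CW, HL, NS, PU, XZ, AV, SQ]
Visit QD; enqueue NR, QS, RN → queue [CW, HL, NS, PU, XZ, AV, SQ, NR, QS, RN]
Visit CW; enqueue QV → queue [HL, NS, PU, XZ, AV, SQ, NR, QS, RN, QV]
Visit HL → queue [NS, PU, XZ, AV, SQ, NR, QS, RN, QV]
Visit NS → queue [PU, XZ, AV, SQ, NR, QS, RN, QV]
Visit PU → queue [XZ, AV, SQ, NR, QS, RN, QV]
Visit XZ → queue [AV, SQ, NR, QS, RN, QV]
Visit AV → queue [SQ, NR, QS, RN, QV]
Visit SQ → queue [NR, QS, RN, QV]
Visit NR; enqueue FZ → queue [QS, RN, QV, FZ]
Visit QS → queue [RN, QV, FZ]
Visit RN → queue [QV, FZ]
Visit QV → queue [FZ]
Visit FZ → queue []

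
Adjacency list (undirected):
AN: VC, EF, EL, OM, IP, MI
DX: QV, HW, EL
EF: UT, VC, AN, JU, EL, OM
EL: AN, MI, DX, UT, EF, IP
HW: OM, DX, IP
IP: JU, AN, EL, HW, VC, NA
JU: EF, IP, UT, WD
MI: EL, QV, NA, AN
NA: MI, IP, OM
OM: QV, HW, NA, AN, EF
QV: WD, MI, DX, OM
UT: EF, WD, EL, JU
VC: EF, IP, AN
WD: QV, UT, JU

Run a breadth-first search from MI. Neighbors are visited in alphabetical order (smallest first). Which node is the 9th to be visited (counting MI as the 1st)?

VC

Visit MI; enqueue AN, EL, NA, QV → queue [AN, EL, NA, QV]
Visit AN; enqueue EF, IP, OM, VC → queue [EL, NA, QV, EF, IP, OM, VC]
Visit EL; enqueue DX, UT → queue [NA, QV, EF, IP, OM, VC, DX, UT]
Visit NA → queue [QV, EF, IP, OM, VC, DX, UT]
Visit QV; enqueue WD → queue [EF, IP, OM, VC, DX, UT, WD]
Visit EF; enqueue JU → queue [IP, OM, VC, DX, UT, WD, JU]
Visit IP; enqueue HW → queue [OM, VC, DX, UT, WD, JU, HW]
Visit OM → queue [VC, DX, UT, WD, JU, HW]
Visit VC → queue [DX, UT, WD, JU, HW]
Visit DX → queue [UT, WD, JU, HW]
Visit UT → queue [WD, JU, HW]
Visit WD → queue [JU, HW]
Visit JU → queue [HW]
Visit HW → queue []

Visit order: MI, AN, EL, NA, QV, EF, IP, OM, VC, DX, UT, WD, JU, HW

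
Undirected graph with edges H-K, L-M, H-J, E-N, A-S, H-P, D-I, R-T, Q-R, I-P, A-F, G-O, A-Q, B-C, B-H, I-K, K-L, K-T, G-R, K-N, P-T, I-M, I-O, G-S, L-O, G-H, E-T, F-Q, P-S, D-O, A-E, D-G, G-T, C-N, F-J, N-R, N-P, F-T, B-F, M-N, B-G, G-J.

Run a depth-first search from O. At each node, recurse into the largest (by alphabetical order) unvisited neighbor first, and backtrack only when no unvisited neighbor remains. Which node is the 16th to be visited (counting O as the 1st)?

Visit O
O → L
L → M
M → N
N → R
R → T
T → P
P → S
S → G
G → J
J → H
H → K
K → I
I → D
H → B
B → F
F → Q
Q → A
A → E
B → C

Visit order: O, L, M, N, R, T, P, S, G, J, H, K, I, D, B, F, Q, A, E, C

F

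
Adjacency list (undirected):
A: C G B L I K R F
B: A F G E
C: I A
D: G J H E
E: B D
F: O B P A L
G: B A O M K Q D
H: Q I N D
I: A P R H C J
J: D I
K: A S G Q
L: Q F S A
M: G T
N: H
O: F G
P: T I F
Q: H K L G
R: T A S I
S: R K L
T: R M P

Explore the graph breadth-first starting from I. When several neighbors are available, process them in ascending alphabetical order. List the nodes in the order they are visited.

Visit I; enqueue A, C, H, J, P, R → queue [A, C, H, J, P, R]
Visit A; enqueue B, F, G, K, L → queue [C, H, J, P, R, B, F, G, K, L]
Visit C → queue [H, J, P, R, B, F, G, K, L]
Visit H; enqueue D, N, Q → queue [J, P, R, B, F, G, K, L, D, N, Q]
Visit J → queue [P, R, B, F, G, K, L, D, N, Q]
Visit P; enqueue T → queue [R, B, F, G, K, L, D, N, Q, T]
Visit R; enqueue S → queue [B, F, G, K, L, D, N, Q, T, S]
Visit B; enqueue E → queue [F, G, K, L, D, N, Q, T, S, E]
Visit F; enqueue O → queue [G, K, L, D, N, Q, T, S, E, O]
Visit G; enqueue M → queue [K, L, D, N, Q, T, S, E, O, M]
Visit K → queue [L, D, N, Q, T, S, E, O, M]
Visit L → queue [D, N, Q, T, S, E, O, M]
Visit D → queue [N, Q, T, S, E, O, M]
Visit N → queue [Q, T, S, E, O, M]
Visit Q → queue [T, S, E, O, M]
Visit T → queue [S, E, O, M]
Visit S → queue [E, O, M]
Visit E → queue [O, M]
Visit O → queue [M]
Visit M → queue []

I A C H J P R B F G K L D N Q T S E O M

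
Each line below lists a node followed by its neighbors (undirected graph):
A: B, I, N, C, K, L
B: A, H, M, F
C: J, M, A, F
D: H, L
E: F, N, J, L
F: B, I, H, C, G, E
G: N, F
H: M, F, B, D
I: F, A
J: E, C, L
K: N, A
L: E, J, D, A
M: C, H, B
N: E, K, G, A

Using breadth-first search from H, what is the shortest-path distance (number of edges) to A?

2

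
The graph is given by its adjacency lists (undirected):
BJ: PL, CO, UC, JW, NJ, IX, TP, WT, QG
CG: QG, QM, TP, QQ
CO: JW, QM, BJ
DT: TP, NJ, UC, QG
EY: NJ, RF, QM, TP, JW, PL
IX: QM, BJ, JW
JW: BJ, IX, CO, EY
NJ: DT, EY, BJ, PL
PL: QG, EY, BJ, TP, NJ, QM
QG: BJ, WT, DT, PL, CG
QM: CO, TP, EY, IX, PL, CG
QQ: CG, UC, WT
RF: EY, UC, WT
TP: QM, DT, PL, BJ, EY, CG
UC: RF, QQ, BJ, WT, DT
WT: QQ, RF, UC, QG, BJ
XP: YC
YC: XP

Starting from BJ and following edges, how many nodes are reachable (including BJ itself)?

16

BFS from BJ visits: BJ, PL, CO, UC, JW, NJ, IX, TP, WT, QG, EY, QM, RF, QQ, DT, CG
Reachable nodes: 16 of 18 total.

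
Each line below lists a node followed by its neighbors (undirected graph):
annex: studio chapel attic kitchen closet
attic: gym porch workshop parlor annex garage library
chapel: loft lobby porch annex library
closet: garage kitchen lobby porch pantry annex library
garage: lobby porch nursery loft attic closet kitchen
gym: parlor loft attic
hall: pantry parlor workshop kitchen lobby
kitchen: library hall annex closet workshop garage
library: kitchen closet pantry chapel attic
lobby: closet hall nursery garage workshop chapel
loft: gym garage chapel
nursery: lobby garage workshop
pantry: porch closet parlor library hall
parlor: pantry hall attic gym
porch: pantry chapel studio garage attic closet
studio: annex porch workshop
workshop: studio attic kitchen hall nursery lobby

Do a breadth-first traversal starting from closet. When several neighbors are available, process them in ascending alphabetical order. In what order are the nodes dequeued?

closet, annex, garage, kitchen, library, lobby, pantry, porch, attic, chapel, studio, loft, nursery, hall, workshop, parlor, gym

Visit closet; enqueue annex, garage, kitchen, library, lobby, pantry, porch → queue [annex, garage, kitchen, library, lobby, pantry, porch]
Visit annex; enqueue attic, chapel, studio → queue [garage, kitchen, library, lobby, pantry, porch, attic, chapel, studio]
Visit garage; enqueue loft, nursery → queue [kitchen, library, lobby, pantry, porch, attic, chapel, studio, loft, nursery]
Visit kitchen; enqueue hall, workshop → queue [library, lobby, pantry, porch, attic, chapel, studio, loft, nursery, hall, workshop]
Visit library → queue [lobby, pantry, porch, attic, chapel, studio, loft, nursery, hall, workshop]
Visit lobby → queue [pantry, porch, attic, chapel, studio, loft, nursery, hall, workshop]
Visit pantry; enqueue parlor → queue [porch, attic, chapel, studio, loft, nursery, hall, workshop, parlor]
Visit porch → queue [attic, chapel, studio, loft, nursery, hall, workshop, parlor]
Visit attic; enqueue gym → queue [chapel, studio, loft, nursery, hall, workshop, parlor, gym]
Visit chapel → queue [studio, loft, nursery, hall, workshop, parlor, gym]
Visit studio → queue [loft, nursery, hall, workshop, parlor, gym]
Visit loft → queue [nursery, hall, workshop, parlor, gym]
Visit nursery → queue [hall, workshop, parlor, gym]
Visit hall → queue [workshop, parlor, gym]
Visit workshop → queue [parlor, gym]
Visit parlor → queue [gym]
Visit gym → queue []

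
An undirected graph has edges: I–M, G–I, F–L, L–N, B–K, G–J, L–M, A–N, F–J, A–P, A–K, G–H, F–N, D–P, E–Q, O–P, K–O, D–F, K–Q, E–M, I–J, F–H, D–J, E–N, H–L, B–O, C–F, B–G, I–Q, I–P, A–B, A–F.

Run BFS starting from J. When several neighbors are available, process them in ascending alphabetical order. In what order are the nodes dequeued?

Visit J; enqueue D, F, G, I → queue [D, F, G, I]
Visit D; enqueue P → queue [F, G, I, P]
Visit F; enqueue A, C, H, L, N → queue [G, I, P, A, C, H, L, N]
Visit G; enqueue B → queue [I, P, A, C, H, L, N, B]
Visit I; enqueue M, Q → queue [P, A, C, H, L, N, B, M, Q]
Visit P; enqueue O → queue [A, C, H, L, N, B, M, Q, O]
Visit A; enqueue K → queue [C, H, L, N, B, M, Q, O, K]
Visit C → queue [H, L, N, B, M, Q, O, K]
Visit H → queue [L, N, B, M, Q, O, K]
Visit L → queue [N, B, M, Q, O, K]
Visit N; enqueue E → queue [B, M, Q, O, K, E]
Visit B → queue [M, Q, O, K, E]
Visit M → queue [Q, O, K, E]
Visit Q → queue [O, K, E]
Visit O → queue [K, E]
Visit K → queue [E]
Visit E → queue []

J, D, F, G, I, P, A, C, H, L, N, B, M, Q, O, K, E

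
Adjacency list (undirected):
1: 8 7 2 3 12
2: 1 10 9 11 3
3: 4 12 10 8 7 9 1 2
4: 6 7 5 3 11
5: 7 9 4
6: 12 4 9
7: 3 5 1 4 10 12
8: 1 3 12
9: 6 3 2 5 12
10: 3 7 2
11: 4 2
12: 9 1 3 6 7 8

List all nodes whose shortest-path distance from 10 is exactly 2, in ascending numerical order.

Level 0: 10
Level 1: 2, 3, 7
Level 2: 1, 4, 5, 8, 9, 11, 12
Level 3: 6

1, 4, 5, 8, 9, 11, 12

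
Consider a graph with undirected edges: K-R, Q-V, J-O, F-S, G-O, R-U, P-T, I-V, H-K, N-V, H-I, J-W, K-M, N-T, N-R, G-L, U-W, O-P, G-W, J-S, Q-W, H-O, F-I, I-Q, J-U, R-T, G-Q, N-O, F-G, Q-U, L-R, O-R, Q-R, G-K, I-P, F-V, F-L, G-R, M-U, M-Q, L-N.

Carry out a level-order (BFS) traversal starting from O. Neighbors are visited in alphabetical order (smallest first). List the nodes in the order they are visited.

O → G → H → J → N → P → R → F → K → L → Q → W → I → S → U → T → V → M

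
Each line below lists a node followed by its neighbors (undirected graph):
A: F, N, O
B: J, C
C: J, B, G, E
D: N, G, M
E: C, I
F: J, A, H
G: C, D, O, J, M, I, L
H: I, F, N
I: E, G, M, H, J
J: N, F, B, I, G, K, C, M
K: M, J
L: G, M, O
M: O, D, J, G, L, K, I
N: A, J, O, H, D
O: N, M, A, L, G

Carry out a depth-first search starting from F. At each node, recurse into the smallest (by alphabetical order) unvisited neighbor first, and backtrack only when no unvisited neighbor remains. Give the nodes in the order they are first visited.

F, A, N, D, G, C, B, J, I, E, H, M, K, L, O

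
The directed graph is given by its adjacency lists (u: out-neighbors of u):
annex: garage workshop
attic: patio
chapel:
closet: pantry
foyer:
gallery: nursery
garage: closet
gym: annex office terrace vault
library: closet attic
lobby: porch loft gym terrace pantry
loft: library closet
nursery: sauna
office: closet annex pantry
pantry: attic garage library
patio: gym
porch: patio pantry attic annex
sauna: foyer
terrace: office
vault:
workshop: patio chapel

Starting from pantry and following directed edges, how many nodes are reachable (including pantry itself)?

BFS from pantry visits: pantry, library, garage, attic, closet, patio, gym, vault, terrace, office, annex, workshop, chapel
Reachable nodes: 13 of 20 total.

13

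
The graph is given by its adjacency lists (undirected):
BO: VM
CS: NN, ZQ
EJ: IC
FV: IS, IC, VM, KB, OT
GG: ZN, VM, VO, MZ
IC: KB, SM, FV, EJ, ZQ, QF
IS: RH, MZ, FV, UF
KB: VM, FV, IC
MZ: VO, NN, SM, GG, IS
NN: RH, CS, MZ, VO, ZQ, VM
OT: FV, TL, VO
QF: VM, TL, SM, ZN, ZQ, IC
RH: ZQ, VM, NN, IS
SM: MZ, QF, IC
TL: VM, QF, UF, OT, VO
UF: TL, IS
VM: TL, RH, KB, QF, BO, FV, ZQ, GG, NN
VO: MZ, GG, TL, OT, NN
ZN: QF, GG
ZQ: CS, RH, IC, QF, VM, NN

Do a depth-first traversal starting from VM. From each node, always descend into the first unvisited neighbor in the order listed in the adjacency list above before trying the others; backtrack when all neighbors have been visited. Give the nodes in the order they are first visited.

Visit VM
VM → TL
TL → QF
QF → SM
SM → MZ
MZ → VO
VO → GG
GG → ZN
VO → OT
OT → FV
FV → IS
IS → RH
RH → ZQ
ZQ → CS
CS → NN
ZQ → IC
IC → KB
IC → EJ
IS → UF
VM → BO

VM → TL → QF → SM → MZ → VO → GG → ZN → OT → FV → IS → RH → ZQ → CS → NN → IC → KB → EJ → UF → BO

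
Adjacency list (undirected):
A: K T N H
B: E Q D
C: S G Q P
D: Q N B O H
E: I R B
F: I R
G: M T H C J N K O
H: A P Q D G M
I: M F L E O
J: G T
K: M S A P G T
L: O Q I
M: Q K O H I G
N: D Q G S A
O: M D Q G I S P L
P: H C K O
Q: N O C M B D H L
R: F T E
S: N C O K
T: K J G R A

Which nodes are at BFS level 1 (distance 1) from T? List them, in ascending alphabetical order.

A, G, J, K, R

Level 0: T
Level 1: A, G, J, K, R
Level 2: C, E, F, H, M, N, O, P, S
Level 3: B, D, I, L, Q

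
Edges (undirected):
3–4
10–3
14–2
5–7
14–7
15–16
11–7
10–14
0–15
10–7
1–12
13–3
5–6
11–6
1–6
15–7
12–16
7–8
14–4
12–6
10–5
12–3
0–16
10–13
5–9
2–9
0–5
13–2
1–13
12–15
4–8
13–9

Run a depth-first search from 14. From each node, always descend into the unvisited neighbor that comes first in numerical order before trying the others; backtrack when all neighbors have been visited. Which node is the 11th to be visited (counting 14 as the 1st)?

Visit 14
14 → 2
2 → 9
9 → 5
5 → 0
0 → 15
15 → 7
7 → 8
8 → 4
4 → 3
3 → 10
10 → 13
13 → 1
1 → 6
6 → 11
6 → 12
12 → 16

Visit order: 14, 2, 9, 5, 0, 15, 7, 8, 4, 3, 10, 13, 1, 6, 11, 12, 16

10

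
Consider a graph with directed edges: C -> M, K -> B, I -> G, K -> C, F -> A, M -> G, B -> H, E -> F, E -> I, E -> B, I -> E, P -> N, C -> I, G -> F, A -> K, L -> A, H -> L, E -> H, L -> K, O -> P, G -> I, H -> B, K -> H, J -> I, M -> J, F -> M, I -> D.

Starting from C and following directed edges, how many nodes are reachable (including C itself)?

BFS from C visits: C, I, M, D, E, G, J, B, F, H, A, L, K
Reachable nodes: 13 of 16 total.

13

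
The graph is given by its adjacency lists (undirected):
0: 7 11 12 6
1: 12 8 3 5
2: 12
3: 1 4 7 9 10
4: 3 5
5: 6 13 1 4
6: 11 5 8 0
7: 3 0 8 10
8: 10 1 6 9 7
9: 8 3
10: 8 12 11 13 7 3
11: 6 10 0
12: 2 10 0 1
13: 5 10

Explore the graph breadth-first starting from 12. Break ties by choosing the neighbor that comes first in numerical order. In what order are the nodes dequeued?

12, 0, 1, 2, 10, 6, 7, 11, 3, 5, 8, 13, 4, 9

Visit 12; enqueue 0, 1, 2, 10 → queue [0, 1, 2, 10]
Visit 0; enqueue 6, 7, 11 → queue [1, 2, 10, 6, 7, 11]
Visit 1; enqueue 3, 5, 8 → queue [2, 10, 6, 7, 11, 3, 5, 8]
Visit 2 → queue [10, 6, 7, 11, 3, 5, 8]
Visit 10; enqueue 13 → queue [6, 7, 11, 3, 5, 8, 13]
Visit 6 → queue [7, 11, 3, 5, 8, 13]
Visit 7 → queue [11, 3, 5, 8, 13]
Visit 11 → queue [3, 5, 8, 13]
Visit 3; enqueue 4, 9 → queue [5, 8, 13, 4, 9]
Visit 5 → queue [8, 13, 4, 9]
Visit 8 → queue [13, 4, 9]
Visit 13 → queue [4, 9]
Visit 4 → queue [9]
Visit 9 → queue []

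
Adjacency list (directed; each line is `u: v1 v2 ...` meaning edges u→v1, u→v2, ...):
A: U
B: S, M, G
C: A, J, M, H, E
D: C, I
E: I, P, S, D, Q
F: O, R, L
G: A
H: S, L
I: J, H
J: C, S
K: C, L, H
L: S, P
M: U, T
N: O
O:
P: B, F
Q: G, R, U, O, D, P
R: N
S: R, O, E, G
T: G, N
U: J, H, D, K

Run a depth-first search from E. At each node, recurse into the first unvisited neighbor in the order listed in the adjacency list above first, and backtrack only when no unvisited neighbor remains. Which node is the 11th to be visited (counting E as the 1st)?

O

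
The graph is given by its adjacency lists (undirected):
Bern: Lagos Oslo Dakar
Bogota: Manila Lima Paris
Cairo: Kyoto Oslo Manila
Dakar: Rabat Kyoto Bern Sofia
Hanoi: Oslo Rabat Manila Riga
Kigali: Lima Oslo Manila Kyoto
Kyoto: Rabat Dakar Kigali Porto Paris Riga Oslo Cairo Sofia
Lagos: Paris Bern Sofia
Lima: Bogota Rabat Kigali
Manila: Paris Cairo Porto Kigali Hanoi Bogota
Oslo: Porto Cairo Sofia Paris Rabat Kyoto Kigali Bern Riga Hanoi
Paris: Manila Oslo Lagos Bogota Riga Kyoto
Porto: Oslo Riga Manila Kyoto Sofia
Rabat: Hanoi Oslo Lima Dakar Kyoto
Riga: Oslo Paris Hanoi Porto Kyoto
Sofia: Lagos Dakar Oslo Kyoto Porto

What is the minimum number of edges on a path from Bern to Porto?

2

Level 0: Bern
Level 1: Dakar, Lagos, Oslo
Level 2: Cairo, Hanoi, Kigali, Kyoto, Paris, Porto, Rabat, Riga, Sofia
Level 3: Bogota, Lima, Manila
Porto first appears at level 2.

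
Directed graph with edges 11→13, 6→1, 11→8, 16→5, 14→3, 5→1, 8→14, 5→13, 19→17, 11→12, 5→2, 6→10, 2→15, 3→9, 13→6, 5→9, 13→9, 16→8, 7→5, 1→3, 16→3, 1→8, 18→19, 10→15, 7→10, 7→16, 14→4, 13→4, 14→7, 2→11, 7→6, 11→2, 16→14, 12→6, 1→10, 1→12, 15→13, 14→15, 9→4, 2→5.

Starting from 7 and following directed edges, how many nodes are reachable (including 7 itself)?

BFS from 7 visits: 7, 16, 10, 6, 5, 14, 8, 3, 15, 1, 13, 9, 2, 4, 12, 11
Reachable nodes: 16 of 19 total.

16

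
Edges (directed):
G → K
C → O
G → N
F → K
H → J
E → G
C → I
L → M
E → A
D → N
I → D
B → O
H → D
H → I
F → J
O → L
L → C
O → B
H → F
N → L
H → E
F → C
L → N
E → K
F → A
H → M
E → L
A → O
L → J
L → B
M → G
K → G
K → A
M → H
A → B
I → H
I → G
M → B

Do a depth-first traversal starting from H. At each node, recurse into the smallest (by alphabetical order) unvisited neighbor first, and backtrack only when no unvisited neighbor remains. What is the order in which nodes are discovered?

Visit H
H → D
D → N
N → L
L → B
B → O
L → C
C → I
I → G
G → K
K → A
L → J
L → M
H → E
H → F

H → D → N → L → B → O → C → I → G → K → A → J → M → E → F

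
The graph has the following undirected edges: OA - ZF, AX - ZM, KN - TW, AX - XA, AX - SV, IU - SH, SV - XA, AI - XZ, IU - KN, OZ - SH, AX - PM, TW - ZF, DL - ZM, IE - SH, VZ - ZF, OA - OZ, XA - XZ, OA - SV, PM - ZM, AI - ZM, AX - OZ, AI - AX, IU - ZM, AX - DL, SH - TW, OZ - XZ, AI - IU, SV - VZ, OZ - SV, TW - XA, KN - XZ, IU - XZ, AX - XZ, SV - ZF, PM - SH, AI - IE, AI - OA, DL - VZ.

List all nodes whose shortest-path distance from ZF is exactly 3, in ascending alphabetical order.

IE, IU, PM, XZ, ZM

Level 0: ZF
Level 1: OA, SV, TW, VZ
Level 2: AI, AX, DL, KN, OZ, SH, XA
Level 3: IE, IU, PM, XZ, ZM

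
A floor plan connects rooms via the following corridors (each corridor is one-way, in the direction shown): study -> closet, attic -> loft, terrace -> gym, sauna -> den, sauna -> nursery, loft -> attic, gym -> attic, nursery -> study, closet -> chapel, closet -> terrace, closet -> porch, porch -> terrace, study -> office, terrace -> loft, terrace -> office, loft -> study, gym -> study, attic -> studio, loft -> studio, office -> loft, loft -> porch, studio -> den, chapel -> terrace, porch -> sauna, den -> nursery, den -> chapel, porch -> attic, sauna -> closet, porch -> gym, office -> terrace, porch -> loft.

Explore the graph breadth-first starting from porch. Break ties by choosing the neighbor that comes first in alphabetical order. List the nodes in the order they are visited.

porch -> attic -> gym -> loft -> sauna -> terrace -> studio -> study -> closet -> den -> nursery -> office -> chapel

Visit porch; enqueue attic, gym, loft, sauna, terrace → queue [attic, gym, loft, sauna, terrace]
Visit attic; enqueue studio → queue [gym, loft, sauna, terrace, studio]
Visit gym; enqueue study → queue [loft, sauna, terrace, studio, study]
Visit loft → queue [sauna, terrace, studio, study]
Visit sauna; enqueue closet, den, nursery → queue [terrace, studio, study, closet, den, nursery]
Visit terrace; enqueue office → queue [studio, study, closet, den, nursery, office]
Visit studio → queue [study, closet, den, nursery, office]
Visit study → queue [closet, den, nursery, office]
Visit closet; enqueue chapel → queue [den, nursery, office, chapel]
Visit den → queue [nursery, office, chapel]
Visit nursery → queue [office, chapel]
Visit office → queue [chapel]
Visit chapel → queue []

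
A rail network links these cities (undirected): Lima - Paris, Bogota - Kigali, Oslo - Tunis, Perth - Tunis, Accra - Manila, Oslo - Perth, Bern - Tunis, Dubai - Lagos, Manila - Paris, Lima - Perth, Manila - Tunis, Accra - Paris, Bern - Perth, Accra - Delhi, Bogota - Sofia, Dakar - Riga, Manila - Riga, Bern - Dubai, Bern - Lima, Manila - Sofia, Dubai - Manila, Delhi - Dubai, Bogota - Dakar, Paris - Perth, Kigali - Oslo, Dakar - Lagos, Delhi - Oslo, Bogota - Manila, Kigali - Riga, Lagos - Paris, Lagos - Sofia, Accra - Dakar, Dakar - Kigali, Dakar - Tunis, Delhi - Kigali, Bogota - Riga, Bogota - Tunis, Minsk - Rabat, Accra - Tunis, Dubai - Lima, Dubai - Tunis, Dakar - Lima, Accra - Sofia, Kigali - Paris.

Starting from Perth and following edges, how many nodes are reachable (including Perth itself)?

16

BFS from Perth visits: Perth, Tunis, Paris, Oslo, Lima, Bern, Manila, Dubai, Dakar, Bogota, Accra, Lagos, Kigali, Delhi, Sofia, Riga
Reachable nodes: 16 of 18 total.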